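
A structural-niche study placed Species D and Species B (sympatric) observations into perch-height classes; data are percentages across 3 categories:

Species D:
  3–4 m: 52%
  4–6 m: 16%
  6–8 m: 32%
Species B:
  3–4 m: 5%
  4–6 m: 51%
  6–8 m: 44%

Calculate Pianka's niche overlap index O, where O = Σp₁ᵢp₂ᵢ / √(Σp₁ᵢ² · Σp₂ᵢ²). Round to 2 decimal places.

0.58

Convert percentages to proportions (divide by 100).
Σ p₁ᵢp₂ᵢ = 0.0260 + 0.0816 + 0.1408 = 0.2484
Σp_1ᵢ² = 0.52² + 0.16² + 0.32² = 0.2704 + 0.0256 + 0.1024 = 0.3984
Σp_2ᵢ² = 0.05² + 0.51² + 0.44² = 0.0025 + 0.2601 + 0.1936 = 0.4562
O = 0.2484 / √(0.3984 × 0.4562) = 0.2484 / 0.42632 = 0.5827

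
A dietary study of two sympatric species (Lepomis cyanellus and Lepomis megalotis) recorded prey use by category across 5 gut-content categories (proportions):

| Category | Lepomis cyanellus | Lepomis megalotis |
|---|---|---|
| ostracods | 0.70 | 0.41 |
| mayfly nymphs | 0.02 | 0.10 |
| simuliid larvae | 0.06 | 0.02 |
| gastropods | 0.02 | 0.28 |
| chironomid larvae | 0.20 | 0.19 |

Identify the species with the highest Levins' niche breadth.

Σp_cyanᵢ² = 0.70² + 0.02² + 0.06² + 0.02² + 0.20² = 0.4900 + 0.0004 + 0.0036 + 0.0004 + 0.0400 = 0.5344
B_cyan = 1 / 0.5344 = 1.8713
Σp_megaᵢ² = 0.41² + 0.10² + 0.02² + 0.28² + 0.19² = 0.1681 + 0.0100 + 0.0004 + 0.0784 + 0.0361 = 0.2930
B_mega = 1 / 0.2930 = 3.4130
Highest B → broadest niche (most generalist): Lepomis megalotis (B = 3.41).

Lepomis megalotis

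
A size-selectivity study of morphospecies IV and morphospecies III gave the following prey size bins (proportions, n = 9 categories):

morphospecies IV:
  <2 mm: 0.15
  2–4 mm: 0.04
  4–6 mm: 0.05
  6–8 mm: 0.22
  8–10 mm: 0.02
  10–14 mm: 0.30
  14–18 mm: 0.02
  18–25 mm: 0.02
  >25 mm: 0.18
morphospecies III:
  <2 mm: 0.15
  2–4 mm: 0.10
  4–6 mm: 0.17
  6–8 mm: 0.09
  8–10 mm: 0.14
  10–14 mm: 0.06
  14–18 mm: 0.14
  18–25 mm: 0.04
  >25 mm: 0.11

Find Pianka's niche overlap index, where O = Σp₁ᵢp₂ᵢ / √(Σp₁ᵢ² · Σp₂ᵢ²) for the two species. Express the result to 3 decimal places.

Σ p₁ᵢp₂ᵢ = 0.0225 + 0.0040 + 0.0085 + 0.0198 + 0.0028 + 0.0180 + 0.0028 + 0.0008 + 0.0198 = 0.0990
Σp_1ᵢ² = 0.15² + 0.04² + 0.05² + 0.22² + 0.02² + 0.30² + 0.02² + 0.02² + 0.18² = 0.0225 + 0.0016 + 0.0025 + 0.0484 + 0.0004 + 0.0900 + 0.0004 + 0.0004 + 0.0324 = 0.1986
Σp_2ᵢ² = 0.15² + 0.10² + 0.17² + 0.09² + 0.14² + 0.06² + 0.14² + 0.04² + 0.11² = 0.0225 + 0.0100 + 0.0289 + 0.0081 + 0.0196 + 0.0036 + 0.0196 + 0.0016 + 0.0121 = 0.1260
O = 0.0990 / √(0.1986 × 0.1260) = 0.0990 / 0.158188 = 0.62584

0.626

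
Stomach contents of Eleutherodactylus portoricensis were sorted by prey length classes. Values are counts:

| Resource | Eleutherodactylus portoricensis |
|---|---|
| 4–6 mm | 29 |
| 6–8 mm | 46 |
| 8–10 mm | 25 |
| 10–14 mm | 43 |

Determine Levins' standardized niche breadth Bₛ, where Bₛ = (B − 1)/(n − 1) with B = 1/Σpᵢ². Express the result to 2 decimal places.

Proportions for Eleutherodactylus portoricensis (n=143): 29/143=0.2028, 46/143=0.3217, 25/143=0.1748, 43/143=0.3007
Σpᵢ² = 0.2028² + 0.3217² + 0.1748² + 0.3007² = 0.041128 + 0.103491 + 0.030555 + 0.090420 = 0.265594
B = 1 / 0.265594 = 3.7651
Bₛ = (B − 1)/(n − 1) = (3.7651 − 1)/(4 − 1) = 2.7651/3 = 0.9217

0.92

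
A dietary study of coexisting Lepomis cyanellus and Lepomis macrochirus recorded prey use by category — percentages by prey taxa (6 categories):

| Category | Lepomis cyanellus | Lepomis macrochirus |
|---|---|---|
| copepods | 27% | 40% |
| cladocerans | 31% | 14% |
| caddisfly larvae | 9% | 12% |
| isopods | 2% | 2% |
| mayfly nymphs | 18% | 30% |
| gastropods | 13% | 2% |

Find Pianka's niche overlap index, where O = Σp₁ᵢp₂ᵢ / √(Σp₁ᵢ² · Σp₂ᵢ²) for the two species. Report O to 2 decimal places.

0.86

Convert percentages to proportions (divide by 100).
Σ p₁ᵢp₂ᵢ = 0.1080 + 0.0434 + 0.0108 + 0.0004 + 0.0540 + 0.0026 = 0.2192
Σp_1ᵢ² = 0.27² + 0.31² + 0.09² + 0.02² + 0.18² + 0.13² = 0.0729 + 0.0961 + 0.0081 + 0.0004 + 0.0324 + 0.0169 = 0.2268
Σp_2ᵢ² = 0.40² + 0.14² + 0.12² + 0.02² + 0.30² + 0.02² = 0.1600 + 0.0196 + 0.0144 + 0.0004 + 0.0900 + 0.0004 = 0.2848
O = 0.2192 / √(0.2268 × 0.2848) = 0.2192 / 0.25415 = 0.8625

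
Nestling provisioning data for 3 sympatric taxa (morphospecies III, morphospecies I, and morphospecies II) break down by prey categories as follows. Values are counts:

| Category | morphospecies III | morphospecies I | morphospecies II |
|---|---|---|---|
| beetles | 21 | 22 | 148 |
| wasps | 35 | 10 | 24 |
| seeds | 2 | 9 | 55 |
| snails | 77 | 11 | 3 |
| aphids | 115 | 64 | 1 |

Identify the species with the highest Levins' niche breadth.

Proportions for morphospecies III (n=250): 21/250=0.0840, 35/250=0.1400, 2/250=0.0080, 77/250=0.3080, 115/250=0.4600
Proportions for morphospecies I (n=116): 22/116=0.1897, 10/116=0.0862, 9/116=0.0776, 11/116=0.0948, 64/116=0.5517
Proportions for morphospecies II (n=231): 148/231=0.6407, 24/231=0.1039, 55/231=0.2381, 3/231=0.0130, 1/231=0.0043
Σp_IIIᵢ² = 0.0840² + 0.1400² + 0.0080² + 0.3080² + 0.4600² = 0.007056 + 0.019600 + 0.000064 + 0.094864 + 0.211600 = 0.333184
B_III = 1 / 0.333184 = 3.0013
Σp_Iᵢ² = 0.1897² + 0.0862² + 0.0776² + 0.0948² + 0.5517² = 0.035986 + 0.007430 + 0.006022 + 0.008987 + 0.304373 = 0.362798
B_I = 1 / 0.362798 = 2.7564
Σp_IIᵢ² = 0.6407² + 0.1039² + 0.2381² + 0.0130² + 0.0043² = 0.410496 + 0.010795 + 0.056692 + 0.000169 + 0.000018 = 0.478170
B_II = 1 / 0.478170 = 2.0913
Highest B → broadest niche (most generalist): morphospecies III (B = 3.00).

morphospecies III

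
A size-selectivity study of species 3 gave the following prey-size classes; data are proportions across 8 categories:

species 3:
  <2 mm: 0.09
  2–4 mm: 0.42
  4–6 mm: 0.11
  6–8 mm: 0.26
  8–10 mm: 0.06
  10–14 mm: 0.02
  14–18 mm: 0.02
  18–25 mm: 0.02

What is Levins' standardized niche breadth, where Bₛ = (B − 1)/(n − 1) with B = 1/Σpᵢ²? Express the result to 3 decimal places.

Σpᵢ² = 0.09² + 0.42² + 0.11² + 0.26² + 0.06² + 0.02² + 0.02² + 0.02² = 0.0081 + 0.1764 + 0.0121 + 0.0676 + 0.0036 + 0.0004 + 0.0004 + 0.0004 = 0.2690
B = 1 / 0.2690 = 3.71747
Bₛ = (B − 1)/(n − 1) = (3.71747 − 1)/(8 − 1) = 2.71747/7 = 0.38821

0.388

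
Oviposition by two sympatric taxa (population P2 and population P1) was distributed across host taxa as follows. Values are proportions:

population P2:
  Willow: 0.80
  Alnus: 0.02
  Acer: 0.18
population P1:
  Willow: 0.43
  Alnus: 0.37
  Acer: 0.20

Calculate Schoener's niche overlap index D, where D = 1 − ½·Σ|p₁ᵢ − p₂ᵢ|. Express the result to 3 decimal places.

0.630

Σ|p₁ᵢ − p₂ᵢ| = 0.37 + 0.35 + 0.02 = 0.74
D = 1 − ½ × 0.74 = 1 − 0.370 = 0.63000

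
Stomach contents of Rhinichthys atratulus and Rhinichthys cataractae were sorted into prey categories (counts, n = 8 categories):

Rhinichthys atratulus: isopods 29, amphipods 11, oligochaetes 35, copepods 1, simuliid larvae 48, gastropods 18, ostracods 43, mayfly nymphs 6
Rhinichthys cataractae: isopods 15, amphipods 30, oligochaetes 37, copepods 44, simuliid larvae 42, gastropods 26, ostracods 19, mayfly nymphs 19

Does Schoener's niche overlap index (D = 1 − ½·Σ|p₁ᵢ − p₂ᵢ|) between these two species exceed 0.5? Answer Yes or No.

Proportions for Rhinichthys atratulus (n=191): 29/191=0.1518, 11/191=0.0576, 35/191=0.1832, 1/191=0.0052, 48/191=0.2513, 18/191=0.0942, 43/191=0.2251, 6/191=0.0314
Proportions for Rhinichthys cataractae (n=232): 15/232=0.0647, 30/232=0.1293, 37/232=0.1595, 44/232=0.1897, 42/232=0.1810, 26/232=0.1121, 19/232=0.0819, 19/232=0.0819
Σ|p₁ᵢ − p₂ᵢ| = 0.0871 + 0.0717 + 0.0237 + 0.1845 + 0.0703 + 0.0179 + 0.1432 + 0.0505 = 0.6489
D = 1 − ½ × 0.6489 = 1 − 0.32445 = 0.67555
D = 0.67555 > 0.5 → Yes.

Yes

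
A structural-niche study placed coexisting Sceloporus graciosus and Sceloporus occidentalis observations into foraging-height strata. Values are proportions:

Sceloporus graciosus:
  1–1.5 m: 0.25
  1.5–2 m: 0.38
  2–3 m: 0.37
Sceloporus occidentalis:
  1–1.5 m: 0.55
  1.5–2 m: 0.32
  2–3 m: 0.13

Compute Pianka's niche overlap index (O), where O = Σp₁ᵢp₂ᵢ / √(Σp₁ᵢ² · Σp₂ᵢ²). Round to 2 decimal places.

0.81

Σ p₁ᵢp₂ᵢ = 0.1375 + 0.1216 + 0.0481 = 0.3072
Σp_1ᵢ² = 0.25² + 0.38² + 0.37² = 0.0625 + 0.1444 + 0.1369 = 0.3438
Σp_2ᵢ² = 0.55² + 0.32² + 0.13² = 0.3025 + 0.1024 + 0.0169 = 0.4218
O = 0.3072 / √(0.3438 × 0.4218) = 0.3072 / 0.38081 = 0.8067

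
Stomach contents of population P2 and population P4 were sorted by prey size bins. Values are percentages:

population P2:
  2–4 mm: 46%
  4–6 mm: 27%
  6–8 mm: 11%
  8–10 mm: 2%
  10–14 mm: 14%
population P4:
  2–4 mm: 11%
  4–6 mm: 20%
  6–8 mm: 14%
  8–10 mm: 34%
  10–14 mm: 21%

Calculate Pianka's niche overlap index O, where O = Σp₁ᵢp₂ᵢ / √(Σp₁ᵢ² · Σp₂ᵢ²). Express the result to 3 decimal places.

Convert percentages to proportions (divide by 100).
Σ p₁ᵢp₂ᵢ = 0.0506 + 0.0540 + 0.0154 + 0.0068 + 0.0294 = 0.1562
Σp_1ᵢ² = 0.46² + 0.27² + 0.11² + 0.02² + 0.14² = 0.2116 + 0.0729 + 0.0121 + 0.0004 + 0.0196 = 0.3166
Σp_2ᵢ² = 0.11² + 0.20² + 0.14² + 0.34² + 0.21² = 0.0121 + 0.0400 + 0.0196 + 0.1156 + 0.0441 = 0.2314
O = 0.1562 / √(0.3166 × 0.2314) = 0.1562 / 0.270668 = 0.57709

0.577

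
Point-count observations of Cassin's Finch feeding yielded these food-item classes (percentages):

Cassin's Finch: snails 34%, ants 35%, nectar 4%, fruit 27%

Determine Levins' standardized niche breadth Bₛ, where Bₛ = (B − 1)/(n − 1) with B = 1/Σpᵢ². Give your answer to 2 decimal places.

0.73

Convert percentages to proportions (divide by 100).
Σpᵢ² = 0.34² + 0.35² + 0.04² + 0.27² = 0.1156 + 0.1225 + 0.0016 + 0.0729 = 0.3126
B = 1 / 0.3126 = 3.1990
Bₛ = (B − 1)/(n − 1) = (3.1990 − 1)/(4 − 1) = 2.1990/3 = 0.7330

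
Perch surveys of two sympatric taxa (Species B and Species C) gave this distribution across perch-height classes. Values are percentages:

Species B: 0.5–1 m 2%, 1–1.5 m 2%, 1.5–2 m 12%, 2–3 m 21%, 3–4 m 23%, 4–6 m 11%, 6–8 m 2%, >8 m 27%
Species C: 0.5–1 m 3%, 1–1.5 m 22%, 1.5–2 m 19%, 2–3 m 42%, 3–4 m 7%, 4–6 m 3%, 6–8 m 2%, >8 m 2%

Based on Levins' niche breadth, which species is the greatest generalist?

Species B

Convert percentages to proportions (divide by 100).
Σp_Bᵢ² = 0.02² + 0.02² + 0.12² + 0.21² + 0.23² + 0.11² + 0.02² + 0.27² = 0.0004 + 0.0004 + 0.0144 + 0.0441 + 0.0529 + 0.0121 + 0.0004 + 0.0729 = 0.1976
B_B = 1 / 0.1976 = 5.0607
Σp_Cᵢ² = 0.03² + 0.22² + 0.19² + 0.42² + 0.07² + 0.03² + 0.02² + 0.02² = 0.0009 + 0.0484 + 0.0361 + 0.1764 + 0.0049 + 0.0009 + 0.0004 + 0.0004 = 0.2684
B_C = 1 / 0.2684 = 3.7258
Highest B → broadest niche (most generalist): Species B (B = 5.06).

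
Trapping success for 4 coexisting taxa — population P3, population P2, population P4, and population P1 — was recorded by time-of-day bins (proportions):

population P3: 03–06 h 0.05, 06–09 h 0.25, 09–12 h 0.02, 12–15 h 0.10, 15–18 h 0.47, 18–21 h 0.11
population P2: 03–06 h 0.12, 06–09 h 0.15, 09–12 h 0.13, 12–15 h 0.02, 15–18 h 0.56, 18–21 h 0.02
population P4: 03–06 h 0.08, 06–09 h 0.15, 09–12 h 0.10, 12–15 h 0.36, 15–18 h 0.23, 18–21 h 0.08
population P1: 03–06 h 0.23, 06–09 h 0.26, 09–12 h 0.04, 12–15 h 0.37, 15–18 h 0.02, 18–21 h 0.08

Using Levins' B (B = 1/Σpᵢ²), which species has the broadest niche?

Σp_P3ᵢ² = 0.05² + 0.25² + 0.02² + 0.10² + 0.47² + 0.11² = 0.0025 + 0.0625 + 0.0004 + 0.0100 + 0.2209 + 0.0121 = 0.3084
B_P3 = 1 / 0.3084 = 3.2425
Σp_P2ᵢ² = 0.12² + 0.15² + 0.13² + 0.02² + 0.56² + 0.02² = 0.0144 + 0.0225 + 0.0169 + 0.0004 + 0.3136 + 0.0004 = 0.3682
B_P2 = 1 / 0.3682 = 2.7159
Σp_P4ᵢ² = 0.08² + 0.15² + 0.10² + 0.36² + 0.23² + 0.08² = 0.0064 + 0.0225 + 0.0100 + 0.1296 + 0.0529 + 0.0064 = 0.2278
B_P4 = 1 / 0.2278 = 4.3898
Σp_P1ᵢ² = 0.23² + 0.26² + 0.04² + 0.37² + 0.02² + 0.08² = 0.0529 + 0.0676 + 0.0016 + 0.1369 + 0.0004 + 0.0064 = 0.2658
B_P1 = 1 / 0.2658 = 3.7622
Highest B → broadest niche (most generalist): population P4 (B = 4.39).

population P4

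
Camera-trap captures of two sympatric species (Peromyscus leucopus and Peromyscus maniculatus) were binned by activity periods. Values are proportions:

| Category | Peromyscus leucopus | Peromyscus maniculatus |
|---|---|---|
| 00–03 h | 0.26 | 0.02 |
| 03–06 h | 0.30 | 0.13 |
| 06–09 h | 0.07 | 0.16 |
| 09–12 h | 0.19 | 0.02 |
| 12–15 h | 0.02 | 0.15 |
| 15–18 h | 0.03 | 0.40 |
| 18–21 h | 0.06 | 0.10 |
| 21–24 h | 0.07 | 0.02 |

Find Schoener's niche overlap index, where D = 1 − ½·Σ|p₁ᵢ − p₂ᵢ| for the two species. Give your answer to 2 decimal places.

Σ|p₁ᵢ − p₂ᵢ| = 0.24 + 0.17 + 0.09 + 0.17 + 0.13 + 0.37 + 0.04 + 0.05 = 1.26
D = 1 − ½ × 1.26 = 1 − 0.630 = 0.3700

0.37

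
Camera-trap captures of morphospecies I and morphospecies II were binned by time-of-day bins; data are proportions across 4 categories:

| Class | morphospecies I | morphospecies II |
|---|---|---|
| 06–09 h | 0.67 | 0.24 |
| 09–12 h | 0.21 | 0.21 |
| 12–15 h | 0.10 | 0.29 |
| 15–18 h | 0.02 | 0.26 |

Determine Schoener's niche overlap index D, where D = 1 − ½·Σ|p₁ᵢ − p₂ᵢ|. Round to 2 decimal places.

0.57

Σ|p₁ᵢ − p₂ᵢ| = 0.43 + 0.00 + 0.19 + 0.24 = 0.86
D = 1 − ½ × 0.86 = 1 − 0.430 = 0.5700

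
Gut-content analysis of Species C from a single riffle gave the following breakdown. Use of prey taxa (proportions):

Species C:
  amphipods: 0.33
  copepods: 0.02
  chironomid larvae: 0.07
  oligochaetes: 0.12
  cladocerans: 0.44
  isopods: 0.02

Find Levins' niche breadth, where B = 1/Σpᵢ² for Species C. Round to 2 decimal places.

3.10

Σpᵢ² = 0.33² + 0.02² + 0.07² + 0.12² + 0.44² + 0.02² = 0.1089 + 0.0004 + 0.0049 + 0.0144 + 0.1936 + 0.0004 = 0.3226
B = 1 / 0.3226 = 3.0998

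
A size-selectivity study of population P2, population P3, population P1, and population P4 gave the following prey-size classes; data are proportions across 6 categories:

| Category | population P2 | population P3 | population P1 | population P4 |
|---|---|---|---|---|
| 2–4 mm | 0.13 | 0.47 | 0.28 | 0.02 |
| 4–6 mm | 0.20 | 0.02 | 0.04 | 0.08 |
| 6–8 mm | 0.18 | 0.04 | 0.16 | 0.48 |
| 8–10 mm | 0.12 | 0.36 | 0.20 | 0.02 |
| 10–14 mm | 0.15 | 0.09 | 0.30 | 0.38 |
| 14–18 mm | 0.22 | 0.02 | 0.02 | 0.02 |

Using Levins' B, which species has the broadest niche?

Σp_P2ᵢ² = 0.13² + 0.20² + 0.18² + 0.12² + 0.15² + 0.22² = 0.0169 + 0.0400 + 0.0324 + 0.0144 + 0.0225 + 0.0484 = 0.1746
B_P2 = 1 / 0.1746 = 5.7274
Σp_P3ᵢ² = 0.47² + 0.02² + 0.04² + 0.36² + 0.09² + 0.02² = 0.2209 + 0.0004 + 0.0016 + 0.1296 + 0.0081 + 0.0004 = 0.3610
B_P3 = 1 / 0.3610 = 2.7701
Σp_P1ᵢ² = 0.28² + 0.04² + 0.16² + 0.20² + 0.30² + 0.02² = 0.0784 + 0.0016 + 0.0256 + 0.0400 + 0.0900 + 0.0004 = 0.2360
B_P1 = 1 / 0.2360 = 4.2373
Σp_P4ᵢ² = 0.02² + 0.08² + 0.48² + 0.02² + 0.38² + 0.02² = 0.0004 + 0.0064 + 0.2304 + 0.0004 + 0.1444 + 0.0004 = 0.3824
B_P4 = 1 / 0.3824 = 2.6151
Highest B → broadest niche (most generalist): population P2 (B = 5.73).

population P2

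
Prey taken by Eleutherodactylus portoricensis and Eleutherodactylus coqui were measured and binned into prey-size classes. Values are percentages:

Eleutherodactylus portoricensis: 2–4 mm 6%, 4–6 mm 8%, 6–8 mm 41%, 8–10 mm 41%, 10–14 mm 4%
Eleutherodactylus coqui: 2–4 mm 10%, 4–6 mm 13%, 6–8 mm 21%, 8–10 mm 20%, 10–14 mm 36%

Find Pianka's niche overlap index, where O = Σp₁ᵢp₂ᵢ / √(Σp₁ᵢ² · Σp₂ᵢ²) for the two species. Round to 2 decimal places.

0.69

Convert percentages to proportions (divide by 100).
Σ p₁ᵢp₂ᵢ = 0.0060 + 0.0104 + 0.0861 + 0.0820 + 0.0144 = 0.1989
Σp_1ᵢ² = 0.06² + 0.08² + 0.41² + 0.41² + 0.04² = 0.0036 + 0.0064 + 0.1681 + 0.1681 + 0.0016 = 0.3478
Σp_2ᵢ² = 0.10² + 0.13² + 0.21² + 0.20² + 0.36² = 0.0100 + 0.0169 + 0.0441 + 0.0400 + 0.1296 = 0.2406
O = 0.1989 / √(0.3478 × 0.2406) = 0.1989 / 0.28928 = 0.6876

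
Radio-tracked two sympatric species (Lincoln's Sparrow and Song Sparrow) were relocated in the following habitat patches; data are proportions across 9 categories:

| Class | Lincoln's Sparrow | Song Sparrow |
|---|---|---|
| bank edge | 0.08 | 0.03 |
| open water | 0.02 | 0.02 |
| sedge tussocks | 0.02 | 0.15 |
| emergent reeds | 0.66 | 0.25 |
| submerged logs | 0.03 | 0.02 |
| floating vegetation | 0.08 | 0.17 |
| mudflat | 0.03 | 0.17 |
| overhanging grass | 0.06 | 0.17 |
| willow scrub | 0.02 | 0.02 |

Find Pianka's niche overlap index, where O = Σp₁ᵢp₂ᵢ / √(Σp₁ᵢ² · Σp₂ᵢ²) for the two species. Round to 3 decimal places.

0.714

Σ p₁ᵢp₂ᵢ = 0.0024 + 0.0004 + 0.0030 + 0.1650 + 0.0006 + 0.0136 + 0.0051 + 0.0102 + 0.0004 = 0.2007
Σp_1ᵢ² = 0.08² + 0.02² + 0.02² + 0.66² + 0.03² + 0.08² + 0.03² + 0.06² + 0.02² = 0.0064 + 0.0004 + 0.0004 + 0.4356 + 0.0009 + 0.0064 + 0.0009 + 0.0036 + 0.0004 = 0.4550
Σp_2ᵢ² = 0.03² + 0.02² + 0.15² + 0.25² + 0.02² + 0.17² + 0.17² + 0.17² + 0.02² = 0.0009 + 0.0004 + 0.0225 + 0.0625 + 0.0004 + 0.0289 + 0.0289 + 0.0289 + 0.0004 = 0.1738
O = 0.2007 / √(0.4550 × 0.1738) = 0.2007 / 0.281210 = 0.71370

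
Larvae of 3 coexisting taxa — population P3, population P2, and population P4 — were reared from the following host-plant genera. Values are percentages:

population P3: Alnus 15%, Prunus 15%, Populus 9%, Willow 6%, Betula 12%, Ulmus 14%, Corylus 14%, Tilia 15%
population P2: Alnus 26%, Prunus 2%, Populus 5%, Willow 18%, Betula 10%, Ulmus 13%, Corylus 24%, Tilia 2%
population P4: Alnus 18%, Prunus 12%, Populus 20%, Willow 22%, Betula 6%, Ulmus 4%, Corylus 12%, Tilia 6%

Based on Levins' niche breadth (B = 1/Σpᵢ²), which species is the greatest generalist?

Convert percentages to proportions (divide by 100).
Σp_P3ᵢ² = 0.15² + 0.15² + 0.09² + 0.06² + 0.12² + 0.14² + 0.14² + 0.15² = 0.0225 + 0.0225 + 0.0081 + 0.0036 + 0.0144 + 0.0196 + 0.0196 + 0.0225 = 0.1328
B_P3 = 1 / 0.1328 = 7.5301
Σp_P2ᵢ² = 0.26² + 0.02² + 0.05² + 0.18² + 0.10² + 0.13² + 0.24² + 0.02² = 0.0676 + 0.0004 + 0.0025 + 0.0324 + 0.0100 + 0.0169 + 0.0576 + 0.0004 = 0.1878
B_P2 = 1 / 0.1878 = 5.3248
Σp_P4ᵢ² = 0.18² + 0.12² + 0.20² + 0.22² + 0.06² + 0.04² + 0.12² + 0.06² = 0.0324 + 0.0144 + 0.0400 + 0.0484 + 0.0036 + 0.0016 + 0.0144 + 0.0036 = 0.1584
B_P4 = 1 / 0.1584 = 6.3131
Highest B → broadest niche (most generalist): population P3 (B = 7.53).

population P3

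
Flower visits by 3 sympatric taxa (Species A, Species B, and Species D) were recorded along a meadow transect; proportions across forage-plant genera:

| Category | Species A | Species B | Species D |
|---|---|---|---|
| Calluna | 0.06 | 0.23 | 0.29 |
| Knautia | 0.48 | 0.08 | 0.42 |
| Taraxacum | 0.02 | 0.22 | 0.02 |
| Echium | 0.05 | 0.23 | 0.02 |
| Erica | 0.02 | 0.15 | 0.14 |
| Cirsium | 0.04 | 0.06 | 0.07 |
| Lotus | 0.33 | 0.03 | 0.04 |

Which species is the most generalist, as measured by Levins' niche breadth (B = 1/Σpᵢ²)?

Σp_Aᵢ² = 0.06² + 0.48² + 0.02² + 0.05² + 0.02² + 0.04² + 0.33² = 0.0036 + 0.2304 + 0.0004 + 0.0025 + 0.0004 + 0.0016 + 0.1089 = 0.3478
B_A = 1 / 0.3478 = 2.8752
Σp_Bᵢ² = 0.23² + 0.08² + 0.22² + 0.23² + 0.15² + 0.06² + 0.03² = 0.0529 + 0.0064 + 0.0484 + 0.0529 + 0.0225 + 0.0036 + 0.0009 = 0.1876
B_B = 1 / 0.1876 = 5.3305
Σp_Dᵢ² = 0.29² + 0.42² + 0.02² + 0.02² + 0.14² + 0.07² + 0.04² = 0.0841 + 0.1764 + 0.0004 + 0.0004 + 0.0196 + 0.0049 + 0.0016 = 0.2874
B_D = 1 / 0.2874 = 3.4795
Highest B → broadest niche (most generalist): Species B (B = 5.33).

Species B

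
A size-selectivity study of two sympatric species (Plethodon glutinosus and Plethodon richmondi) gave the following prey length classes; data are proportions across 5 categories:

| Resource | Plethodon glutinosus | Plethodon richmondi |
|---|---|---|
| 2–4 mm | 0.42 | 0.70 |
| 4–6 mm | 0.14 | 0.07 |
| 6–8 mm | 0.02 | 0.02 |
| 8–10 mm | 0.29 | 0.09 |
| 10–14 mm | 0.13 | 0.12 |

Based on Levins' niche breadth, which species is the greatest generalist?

Σp_glutᵢ² = 0.42² + 0.14² + 0.02² + 0.29² + 0.13² = 0.1764 + 0.0196 + 0.0004 + 0.0841 + 0.0169 = 0.2974
B_glut = 1 / 0.2974 = 3.3625
Σp_richᵢ² = 0.70² + 0.07² + 0.02² + 0.09² + 0.12² = 0.4900 + 0.0049 + 0.0004 + 0.0081 + 0.0144 = 0.5178
B_rich = 1 / 0.5178 = 1.9312
Highest B → broadest niche (most generalist): Plethodon glutinosus (B = 3.36).

Plethodon glutinosus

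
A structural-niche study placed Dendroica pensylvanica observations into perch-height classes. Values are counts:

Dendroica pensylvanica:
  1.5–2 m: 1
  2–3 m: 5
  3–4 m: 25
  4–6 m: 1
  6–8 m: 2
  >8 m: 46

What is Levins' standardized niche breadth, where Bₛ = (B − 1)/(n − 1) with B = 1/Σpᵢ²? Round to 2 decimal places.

Proportions for Dendroica pensylvanica (n=80): 1/80=0.0125, 5/80=0.0625, 25/80=0.3125, 1/80=0.0125, 2/80=0.0250, 46/80=0.5750
Σpᵢ² = 0.0125² + 0.0625² + 0.3125² + 0.0125² + 0.0250² + 0.5750² = 0.000156 + 0.003906 + 0.097656 + 0.000156 + 0.000625 + 0.330625 = 0.433124
B = 1 / 0.433124 = 2.3088
Bₛ = (B − 1)/(n − 1) = (2.3088 − 1)/(6 − 1) = 1.3088/5 = 0.2618

0.26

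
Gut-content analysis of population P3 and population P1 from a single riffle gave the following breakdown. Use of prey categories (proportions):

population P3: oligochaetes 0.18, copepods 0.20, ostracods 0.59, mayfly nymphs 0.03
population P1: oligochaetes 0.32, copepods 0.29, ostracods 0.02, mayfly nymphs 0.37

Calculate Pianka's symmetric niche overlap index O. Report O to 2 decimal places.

0.37

Σ p₁ᵢp₂ᵢ = 0.0576 + 0.0580 + 0.0118 + 0.0111 = 0.1385
Σp_1ᵢ² = 0.18² + 0.20² + 0.59² + 0.03² = 0.0324 + 0.0400 + 0.3481 + 0.0009 = 0.4214
Σp_2ᵢ² = 0.32² + 0.29² + 0.02² + 0.37² = 0.1024 + 0.0841 + 0.0004 + 0.1369 = 0.3238
O = 0.1385 / √(0.4214 × 0.3238) = 0.1385 / 0.36939 = 0.3749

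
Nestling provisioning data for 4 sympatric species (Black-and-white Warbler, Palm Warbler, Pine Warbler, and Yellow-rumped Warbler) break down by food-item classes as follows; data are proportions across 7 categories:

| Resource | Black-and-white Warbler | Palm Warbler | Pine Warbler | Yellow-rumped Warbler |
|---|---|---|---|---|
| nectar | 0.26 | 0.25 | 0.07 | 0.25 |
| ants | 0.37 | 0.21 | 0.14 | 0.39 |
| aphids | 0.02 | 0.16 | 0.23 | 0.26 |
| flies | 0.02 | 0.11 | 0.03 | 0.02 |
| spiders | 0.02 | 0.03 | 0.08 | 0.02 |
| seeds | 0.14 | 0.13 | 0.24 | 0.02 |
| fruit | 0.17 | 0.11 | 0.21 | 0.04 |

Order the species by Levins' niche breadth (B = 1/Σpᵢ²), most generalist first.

Σp_Blacᵢ² = 0.26² + 0.37² + 0.02² + 0.02² + 0.02² + 0.14² + 0.17² = 0.0676 + 0.1369 + 0.0004 + 0.0004 + 0.0004 + 0.0196 + 0.0289 = 0.2542
B_Blac = 1 / 0.2542 = 3.9339
Σp_Palmᵢ² = 0.25² + 0.21² + 0.16² + 0.11² + 0.03² + 0.13² + 0.11² = 0.0625 + 0.0441 + 0.0256 + 0.0121 + 0.0009 + 0.0169 + 0.0121 = 0.1742
B_Palm = 1 / 0.1742 = 5.7405
Σp_Pineᵢ² = 0.07² + 0.14² + 0.23² + 0.03² + 0.08² + 0.24² + 0.21² = 0.0049 + 0.0196 + 0.0529 + 0.0009 + 0.0064 + 0.0576 + 0.0441 = 0.1864
B_Pine = 1 / 0.1864 = 5.3648
Σp_Yellᵢ² = 0.25² + 0.39² + 0.26² + 0.02² + 0.02² + 0.02² + 0.04² = 0.0625 + 0.1521 + 0.0676 + 0.0004 + 0.0004 + 0.0004 + 0.0016 = 0.2850
B_Yell = 1 / 0.2850 = 3.5088
Ranking by B (broadest → narrowest): Palm Warbler (5.74) > Pine Warbler (5.36) > Black-and-white Warbler (3.93) > Yellow-rumped Warbler (3.51)

Palm Warbler > Pine Warbler > Black-and-white Warbler > Yellow-rumped Warbler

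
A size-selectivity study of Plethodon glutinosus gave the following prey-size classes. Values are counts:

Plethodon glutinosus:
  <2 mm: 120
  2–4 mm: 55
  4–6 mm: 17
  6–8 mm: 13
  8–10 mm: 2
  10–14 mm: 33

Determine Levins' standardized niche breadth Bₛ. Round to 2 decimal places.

0.41

Proportions for Plethodon glutinosus (n=240): 120/240=0.5000, 55/240=0.2292, 17/240=0.0708, 13/240=0.0542, 2/240=0.0083, 33/240=0.1375
Σpᵢ² = 0.5000² + 0.2292² + 0.0708² + 0.0542² + 0.0083² + 0.1375² = 0.250000 + 0.052533 + 0.005013 + 0.002938 + 0.000069 + 0.018906 = 0.329459
B = 1 / 0.329459 = 3.0353
Bₛ = (B − 1)/(n − 1) = (3.0353 − 1)/(6 − 1) = 2.0353/5 = 0.4071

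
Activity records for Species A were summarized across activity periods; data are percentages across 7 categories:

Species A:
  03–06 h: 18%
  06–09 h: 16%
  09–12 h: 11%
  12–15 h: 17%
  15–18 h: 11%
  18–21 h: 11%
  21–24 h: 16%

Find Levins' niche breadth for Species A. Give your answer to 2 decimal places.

6.72

Convert percentages to proportions (divide by 100).
Σpᵢ² = 0.18² + 0.16² + 0.11² + 0.17² + 0.11² + 0.11² + 0.16² = 0.0324 + 0.0256 + 0.0121 + 0.0289 + 0.0121 + 0.0121 + 0.0256 = 0.1488
B = 1 / 0.1488 = 6.7204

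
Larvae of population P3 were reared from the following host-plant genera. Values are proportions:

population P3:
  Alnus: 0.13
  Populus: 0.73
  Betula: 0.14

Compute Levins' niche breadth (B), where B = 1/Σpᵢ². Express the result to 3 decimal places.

Σpᵢ² = 0.13² + 0.73² + 0.14² = 0.0169 + 0.5329 + 0.0196 = 0.5694
B = 1 / 0.5694 = 1.75623

1.756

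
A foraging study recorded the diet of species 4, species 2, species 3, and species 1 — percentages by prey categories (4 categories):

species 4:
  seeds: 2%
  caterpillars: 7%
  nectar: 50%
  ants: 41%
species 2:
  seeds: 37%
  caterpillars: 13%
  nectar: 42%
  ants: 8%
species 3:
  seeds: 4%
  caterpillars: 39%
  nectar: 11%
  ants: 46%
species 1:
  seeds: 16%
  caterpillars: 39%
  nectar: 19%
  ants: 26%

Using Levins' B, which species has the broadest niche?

species 1

Convert percentages to proportions (divide by 100).
Σp_4ᵢ² = 0.02² + 0.07² + 0.50² + 0.41² = 0.0004 + 0.0049 + 0.2500 + 0.1681 = 0.4234
B_4 = 1 / 0.4234 = 2.3618
Σp_2ᵢ² = 0.37² + 0.13² + 0.42² + 0.08² = 0.1369 + 0.0169 + 0.1764 + 0.0064 = 0.3366
B_2 = 1 / 0.3366 = 2.9709
Σp_3ᵢ² = 0.04² + 0.39² + 0.11² + 0.46² = 0.0016 + 0.1521 + 0.0121 + 0.2116 = 0.3774
B_3 = 1 / 0.3774 = 2.6497
Σp_1ᵢ² = 0.16² + 0.39² + 0.19² + 0.26² = 0.0256 + 0.1521 + 0.0361 + 0.0676 = 0.2814
B_1 = 1 / 0.2814 = 3.5537
Highest B → broadest niche (most generalist): species 1 (B = 3.55).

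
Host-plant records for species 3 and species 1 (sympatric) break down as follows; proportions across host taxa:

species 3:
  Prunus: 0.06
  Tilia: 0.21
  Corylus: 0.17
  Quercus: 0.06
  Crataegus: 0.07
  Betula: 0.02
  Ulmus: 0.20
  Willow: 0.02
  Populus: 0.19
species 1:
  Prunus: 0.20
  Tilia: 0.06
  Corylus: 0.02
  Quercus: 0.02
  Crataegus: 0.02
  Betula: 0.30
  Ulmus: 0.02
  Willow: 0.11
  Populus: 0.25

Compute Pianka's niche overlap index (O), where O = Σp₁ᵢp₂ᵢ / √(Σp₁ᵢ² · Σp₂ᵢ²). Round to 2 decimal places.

0.49

Σ p₁ᵢp₂ᵢ = 0.0120 + 0.0126 + 0.0034 + 0.0012 + 0.0014 + 0.0060 + 0.0040 + 0.0022 + 0.0475 = 0.0903
Σp_1ᵢ² = 0.06² + 0.21² + 0.17² + 0.06² + 0.07² + 0.02² + 0.20² + 0.02² + 0.19² = 0.0036 + 0.0441 + 0.0289 + 0.0036 + 0.0049 + 0.0004 + 0.0400 + 0.0004 + 0.0361 = 0.1620
Σp_2ᵢ² = 0.20² + 0.06² + 0.02² + 0.02² + 0.02² + 0.30² + 0.02² + 0.11² + 0.25² = 0.0400 + 0.0036 + 0.0004 + 0.0004 + 0.0004 + 0.0900 + 0.0004 + 0.0121 + 0.0625 = 0.2098
O = 0.0903 / √(0.1620 × 0.2098) = 0.0903 / 0.18436 = 0.4898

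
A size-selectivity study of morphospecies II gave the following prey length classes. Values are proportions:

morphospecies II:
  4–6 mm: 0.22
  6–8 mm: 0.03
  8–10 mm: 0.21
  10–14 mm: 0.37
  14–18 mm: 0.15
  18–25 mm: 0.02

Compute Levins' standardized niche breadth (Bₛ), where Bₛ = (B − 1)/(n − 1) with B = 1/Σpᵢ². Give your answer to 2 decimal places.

Σpᵢ² = 0.22² + 0.03² + 0.21² + 0.37² + 0.15² + 0.02² = 0.0484 + 0.0009 + 0.0441 + 0.1369 + 0.0225 + 0.0004 = 0.2532
B = 1 / 0.2532 = 3.9494
Bₛ = (B − 1)/(n − 1) = (3.9494 − 1)/(6 − 1) = 2.9494/5 = 0.5899

0.59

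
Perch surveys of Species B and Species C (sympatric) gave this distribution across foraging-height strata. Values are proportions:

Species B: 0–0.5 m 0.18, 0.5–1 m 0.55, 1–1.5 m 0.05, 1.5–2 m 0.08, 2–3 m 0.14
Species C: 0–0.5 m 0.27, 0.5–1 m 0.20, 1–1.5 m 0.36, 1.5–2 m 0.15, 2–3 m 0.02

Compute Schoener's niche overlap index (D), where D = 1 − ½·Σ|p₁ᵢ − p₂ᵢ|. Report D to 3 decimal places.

0.530

Σ|p₁ᵢ − p₂ᵢ| = 0.09 + 0.35 + 0.31 + 0.07 + 0.12 = 0.94
D = 1 − ½ × 0.94 = 1 − 0.470 = 0.53000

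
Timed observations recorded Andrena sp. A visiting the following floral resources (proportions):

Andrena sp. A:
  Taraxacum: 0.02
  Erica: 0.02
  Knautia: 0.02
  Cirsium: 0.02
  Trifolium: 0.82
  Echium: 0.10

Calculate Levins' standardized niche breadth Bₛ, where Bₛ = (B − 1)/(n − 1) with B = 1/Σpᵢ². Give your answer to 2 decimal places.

Σpᵢ² = 0.02² + 0.02² + 0.02² + 0.02² + 0.82² + 0.10² = 0.0004 + 0.0004 + 0.0004 + 0.0004 + 0.6724 + 0.0100 = 0.6840
B = 1 / 0.6840 = 1.4620
Bₛ = (B − 1)/(n − 1) = (1.4620 − 1)/(6 − 1) = 0.4620/5 = 0.0924

0.09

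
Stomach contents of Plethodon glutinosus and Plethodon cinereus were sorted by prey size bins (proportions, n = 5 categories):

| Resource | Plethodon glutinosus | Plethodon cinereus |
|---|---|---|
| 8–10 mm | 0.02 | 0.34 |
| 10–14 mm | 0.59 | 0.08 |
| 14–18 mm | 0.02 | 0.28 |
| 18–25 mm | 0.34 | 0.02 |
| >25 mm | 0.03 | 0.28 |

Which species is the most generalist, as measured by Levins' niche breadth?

Σp_glutᵢ² = 0.02² + 0.59² + 0.02² + 0.34² + 0.03² = 0.0004 + 0.3481 + 0.0004 + 0.1156 + 0.0009 = 0.4654
B_glut = 1 / 0.4654 = 2.1487
Σp_cineᵢ² = 0.34² + 0.08² + 0.28² + 0.02² + 0.28² = 0.1156 + 0.0064 + 0.0784 + 0.0004 + 0.0784 = 0.2792
B_cine = 1 / 0.2792 = 3.5817
Highest B → broadest niche (most generalist): Plethodon cinereus (B = 3.58).

Plethodon cinereus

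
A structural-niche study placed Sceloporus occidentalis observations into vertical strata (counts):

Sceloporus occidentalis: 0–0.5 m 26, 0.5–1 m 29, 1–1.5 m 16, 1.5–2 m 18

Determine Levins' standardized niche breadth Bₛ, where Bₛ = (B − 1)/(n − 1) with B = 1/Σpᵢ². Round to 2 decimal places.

0.93

Proportions for Sceloporus occidentalis (n=89): 26/89=0.2921, 29/89=0.3258, 16/89=0.1798, 18/89=0.2022
Σpᵢ² = 0.2921² + 0.3258² + 0.1798² + 0.2022² = 0.085322 + 0.106146 + 0.032328 + 0.040885 = 0.264681
B = 1 / 0.264681 = 3.7781
Bₛ = (B − 1)/(n − 1) = (3.7781 − 1)/(4 − 1) = 2.7781/3 = 0.9260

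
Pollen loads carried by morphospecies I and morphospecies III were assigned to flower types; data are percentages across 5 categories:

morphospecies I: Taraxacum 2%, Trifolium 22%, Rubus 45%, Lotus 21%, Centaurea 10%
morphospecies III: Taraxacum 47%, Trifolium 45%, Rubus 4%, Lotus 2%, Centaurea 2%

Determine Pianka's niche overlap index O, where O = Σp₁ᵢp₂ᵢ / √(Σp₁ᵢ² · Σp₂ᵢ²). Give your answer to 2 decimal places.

Convert percentages to proportions (divide by 100).
Σ p₁ᵢp₂ᵢ = 0.0094 + 0.0990 + 0.0180 + 0.0042 + 0.0020 = 0.1326
Σp_1ᵢ² = 0.02² + 0.22² + 0.45² + 0.21² + 0.10² = 0.0004 + 0.0484 + 0.2025 + 0.0441 + 0.0100 = 0.3054
Σp_2ᵢ² = 0.47² + 0.45² + 0.04² + 0.02² + 0.02² = 0.2209 + 0.2025 + 0.0016 + 0.0004 + 0.0004 = 0.4258
O = 0.1326 / √(0.3054 × 0.4258) = 0.1326 / 0.36061 = 0.3677

0.37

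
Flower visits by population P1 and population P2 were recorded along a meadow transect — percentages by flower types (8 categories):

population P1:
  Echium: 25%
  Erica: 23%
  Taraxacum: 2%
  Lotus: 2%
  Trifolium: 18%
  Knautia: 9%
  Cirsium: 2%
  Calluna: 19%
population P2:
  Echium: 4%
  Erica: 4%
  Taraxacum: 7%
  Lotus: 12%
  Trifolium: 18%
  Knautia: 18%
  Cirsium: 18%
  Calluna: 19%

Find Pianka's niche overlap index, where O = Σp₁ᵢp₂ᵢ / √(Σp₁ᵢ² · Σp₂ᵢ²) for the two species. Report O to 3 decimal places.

Convert percentages to proportions (divide by 100).
Σ p₁ᵢp₂ᵢ = 0.0100 + 0.0092 + 0.0014 + 0.0024 + 0.0324 + 0.0162 + 0.0036 + 0.0361 = 0.1113
Σp_1ᵢ² = 0.25² + 0.23² + 0.02² + 0.02² + 0.18² + 0.09² + 0.02² + 0.19² = 0.0625 + 0.0529 + 0.0004 + 0.0004 + 0.0324 + 0.0081 + 0.0004 + 0.0361 = 0.1932
Σp_2ᵢ² = 0.04² + 0.04² + 0.07² + 0.12² + 0.18² + 0.18² + 0.18² + 0.19² = 0.0016 + 0.0016 + 0.0049 + 0.0144 + 0.0324 + 0.0324 + 0.0324 + 0.0361 = 0.1558
O = 0.1113 / √(0.1932 × 0.1558) = 0.1113 / 0.173495 = 0.64152

0.642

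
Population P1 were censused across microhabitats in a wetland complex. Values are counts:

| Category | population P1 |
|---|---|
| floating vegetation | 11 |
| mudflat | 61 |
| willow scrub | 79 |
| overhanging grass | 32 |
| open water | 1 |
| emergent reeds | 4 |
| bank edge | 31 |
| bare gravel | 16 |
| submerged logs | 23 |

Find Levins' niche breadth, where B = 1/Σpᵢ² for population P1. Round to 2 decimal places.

Proportions for population P1 (n=258): 11/258=0.0426, 61/258=0.2364, 79/258=0.3062, 32/258=0.1240, 1/258=0.0039, 4/258=0.0155, 31/258=0.1202, 16/258=0.0620, 23/258=0.0891
Σpᵢ² = 0.0426² + 0.2364² + 0.3062² + 0.1240² + 0.0039² + 0.0155² + 0.1202² + 0.0620² + 0.0891² = 0.001815 + 0.055885 + 0.093758 + 0.015376 + 0.000015 + 0.000240 + 0.014448 + 0.003844 + 0.007939 = 0.193320
B = 1 / 0.193320 = 5.1728

5.17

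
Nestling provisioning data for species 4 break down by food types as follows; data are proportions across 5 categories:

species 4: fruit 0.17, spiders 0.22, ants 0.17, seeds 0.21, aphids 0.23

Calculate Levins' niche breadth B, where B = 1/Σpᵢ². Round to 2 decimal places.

4.92

Σpᵢ² = 0.17² + 0.22² + 0.17² + 0.21² + 0.23² = 0.0289 + 0.0484 + 0.0289 + 0.0441 + 0.0529 = 0.2032
B = 1 / 0.2032 = 4.9213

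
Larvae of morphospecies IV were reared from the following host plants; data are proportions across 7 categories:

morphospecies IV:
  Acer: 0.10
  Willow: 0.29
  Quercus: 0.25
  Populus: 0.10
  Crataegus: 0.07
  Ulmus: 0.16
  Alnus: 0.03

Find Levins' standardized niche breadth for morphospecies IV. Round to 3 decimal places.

Σpᵢ² = 0.10² + 0.29² + 0.25² + 0.10² + 0.07² + 0.16² + 0.03² = 0.0100 + 0.0841 + 0.0625 + 0.0100 + 0.0049 + 0.0256 + 0.0009 = 0.1980
B = 1 / 0.1980 = 5.05051
Bₛ = (B − 1)/(n − 1) = (5.05051 − 1)/(7 − 1) = 4.05051/6 = 0.67509

0.675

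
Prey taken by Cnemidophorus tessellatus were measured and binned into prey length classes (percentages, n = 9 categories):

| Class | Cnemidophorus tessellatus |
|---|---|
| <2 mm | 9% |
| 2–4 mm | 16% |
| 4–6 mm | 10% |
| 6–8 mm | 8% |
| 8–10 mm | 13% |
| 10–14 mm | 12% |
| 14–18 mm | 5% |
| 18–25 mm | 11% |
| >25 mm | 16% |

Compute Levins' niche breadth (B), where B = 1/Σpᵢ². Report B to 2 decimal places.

8.22

Convert percentages to proportions (divide by 100).
Σpᵢ² = 0.09² + 0.16² + 0.10² + 0.08² + 0.13² + 0.12² + 0.05² + 0.11² + 0.16² = 0.0081 + 0.0256 + 0.0100 + 0.0064 + 0.0169 + 0.0144 + 0.0025 + 0.0121 + 0.0256 = 0.1216
B = 1 / 0.1216 = 8.2237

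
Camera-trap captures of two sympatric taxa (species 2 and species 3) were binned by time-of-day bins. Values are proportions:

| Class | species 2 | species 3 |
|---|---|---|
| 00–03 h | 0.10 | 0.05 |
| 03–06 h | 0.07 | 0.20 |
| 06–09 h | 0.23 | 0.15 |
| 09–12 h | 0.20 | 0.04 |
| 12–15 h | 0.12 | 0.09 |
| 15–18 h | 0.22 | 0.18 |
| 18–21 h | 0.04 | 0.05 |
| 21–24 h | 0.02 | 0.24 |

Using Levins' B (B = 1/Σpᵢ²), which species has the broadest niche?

species 3

Σp_2ᵢ² = 0.10² + 0.07² + 0.23² + 0.20² + 0.12² + 0.22² + 0.04² + 0.02² = 0.0100 + 0.0049 + 0.0529 + 0.0400 + 0.0144 + 0.0484 + 0.0016 + 0.0004 = 0.1726
B_2 = 1 / 0.1726 = 5.7937
Σp_3ᵢ² = 0.05² + 0.20² + 0.15² + 0.04² + 0.09² + 0.18² + 0.05² + 0.24² = 0.0025 + 0.0400 + 0.0225 + 0.0016 + 0.0081 + 0.0324 + 0.0025 + 0.0576 = 0.1672
B_3 = 1 / 0.1672 = 5.9809
Highest B → broadest niche (most generalist): species 3 (B = 5.98).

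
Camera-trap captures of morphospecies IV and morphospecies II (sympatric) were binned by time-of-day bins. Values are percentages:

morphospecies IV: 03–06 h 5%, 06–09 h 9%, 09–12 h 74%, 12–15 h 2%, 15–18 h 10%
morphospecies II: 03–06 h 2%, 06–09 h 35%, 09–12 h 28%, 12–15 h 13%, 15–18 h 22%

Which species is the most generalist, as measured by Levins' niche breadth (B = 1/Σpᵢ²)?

Convert percentages to proportions (divide by 100).
Σp_IVᵢ² = 0.05² + 0.09² + 0.74² + 0.02² + 0.10² = 0.0025 + 0.0081 + 0.5476 + 0.0004 + 0.0100 = 0.5686
B_IV = 1 / 0.5686 = 1.7587
Σp_IIᵢ² = 0.02² + 0.35² + 0.28² + 0.13² + 0.22² = 0.0004 + 0.1225 + 0.0784 + 0.0169 + 0.0484 = 0.2666
B_II = 1 / 0.2666 = 3.7509
Highest B → broadest niche (most generalist): morphospecies II (B = 3.75).

morphospecies II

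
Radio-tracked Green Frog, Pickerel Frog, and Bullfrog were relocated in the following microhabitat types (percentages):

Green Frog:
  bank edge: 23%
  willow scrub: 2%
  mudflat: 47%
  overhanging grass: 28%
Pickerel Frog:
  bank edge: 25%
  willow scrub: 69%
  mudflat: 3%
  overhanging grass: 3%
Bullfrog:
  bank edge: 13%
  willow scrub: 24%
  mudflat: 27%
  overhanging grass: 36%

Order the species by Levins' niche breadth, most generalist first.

Bullfrog > Green Frog > Pickerel Frog

Convert percentages to proportions (divide by 100).
Σp_Greeᵢ² = 0.23² + 0.02² + 0.47² + 0.28² = 0.0529 + 0.0004 + 0.2209 + 0.0784 = 0.3526
B_Gree = 1 / 0.3526 = 2.8361
Σp_Pickᵢ² = 0.25² + 0.69² + 0.03² + 0.03² = 0.0625 + 0.4761 + 0.0009 + 0.0009 = 0.5404
B_Pick = 1 / 0.5404 = 1.8505
Σp_Bullᵢ² = 0.13² + 0.24² + 0.27² + 0.36² = 0.0169 + 0.0576 + 0.0729 + 0.1296 = 0.2770
B_Bull = 1 / 0.2770 = 3.6101
Ranking by B (broadest → narrowest): Bullfrog (3.61) > Green Frog (2.84) > Pickerel Frog (1.85)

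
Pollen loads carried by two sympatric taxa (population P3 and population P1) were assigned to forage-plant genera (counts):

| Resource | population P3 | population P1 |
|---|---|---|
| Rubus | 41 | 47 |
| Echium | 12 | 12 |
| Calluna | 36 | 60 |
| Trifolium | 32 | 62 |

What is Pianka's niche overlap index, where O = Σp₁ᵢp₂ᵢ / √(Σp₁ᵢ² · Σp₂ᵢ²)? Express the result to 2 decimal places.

Proportions for population P3 (n=121): 41/121=0.3388, 12/121=0.0992, 36/121=0.2975, 32/121=0.2645
Proportions for population P1 (n=181): 47/181=0.2597, 12/181=0.0663, 60/181=0.3315, 62/181=0.3425
Σ p₁ᵢp₂ᵢ = 0.087986 + 0.006577 + 0.098621 + 0.090591 = 0.283775
Σp_1ᵢ² = 0.3388² + 0.0992² + 0.2975² + 0.2645² = 0.114785 + 0.009841 + 0.088506 + 0.069960 = 0.283092
Σp_2ᵢ² = 0.2597² + 0.0663² + 0.3315² + 0.3425² = 0.067444 + 0.004396 + 0.109892 + 0.117306 = 0.299038
O = 0.283775 / √(0.283092 × 0.299038) = 0.283775 / 0.2909558 = 0.9753

0.98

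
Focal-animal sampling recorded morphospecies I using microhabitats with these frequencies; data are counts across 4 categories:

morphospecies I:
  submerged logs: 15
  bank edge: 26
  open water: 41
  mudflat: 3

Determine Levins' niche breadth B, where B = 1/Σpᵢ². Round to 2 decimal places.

2.79

Proportions for morphospecies I (n=85): 15/85=0.1765, 26/85=0.3059, 41/85=0.4824, 3/85=0.0353
Σpᵢ² = 0.1765² + 0.3059² + 0.4824² + 0.0353² = 0.031152 + 0.093575 + 0.232710 + 0.001246 = 0.358683
B = 1 / 0.358683 = 2.7880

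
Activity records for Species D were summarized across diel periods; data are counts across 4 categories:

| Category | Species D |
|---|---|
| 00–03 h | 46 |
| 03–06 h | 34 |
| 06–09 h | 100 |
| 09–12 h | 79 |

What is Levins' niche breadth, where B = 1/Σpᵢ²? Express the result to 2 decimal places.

Proportions for Species D (n=259): 46/259=0.1776, 34/259=0.1313, 100/259=0.3861, 79/259=0.3050
Σpᵢ² = 0.1776² + 0.1313² + 0.3861² + 0.3050² = 0.031542 + 0.017240 + 0.149073 + 0.093025 = 0.290880
B = 1 / 0.290880 = 3.4378

3.44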